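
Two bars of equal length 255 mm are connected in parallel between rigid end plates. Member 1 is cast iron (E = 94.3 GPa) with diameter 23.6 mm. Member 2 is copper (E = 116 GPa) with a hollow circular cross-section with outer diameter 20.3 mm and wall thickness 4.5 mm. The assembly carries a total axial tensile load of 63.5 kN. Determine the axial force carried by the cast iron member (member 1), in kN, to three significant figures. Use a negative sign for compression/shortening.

39.0 kN

A_1 = 437.4 mm².
A_2 = 223.4 mm².
Equal strain + equilibrium ⇒ each member carries load in proportion to AE: A₁E₁ = 41250000 N, A₂E₂ = 25910000 N, ΣAE = 67160000 N.
F₁ = P·A₁E₁/ΣAE = 63500·41250000/67160000 = 39000 N.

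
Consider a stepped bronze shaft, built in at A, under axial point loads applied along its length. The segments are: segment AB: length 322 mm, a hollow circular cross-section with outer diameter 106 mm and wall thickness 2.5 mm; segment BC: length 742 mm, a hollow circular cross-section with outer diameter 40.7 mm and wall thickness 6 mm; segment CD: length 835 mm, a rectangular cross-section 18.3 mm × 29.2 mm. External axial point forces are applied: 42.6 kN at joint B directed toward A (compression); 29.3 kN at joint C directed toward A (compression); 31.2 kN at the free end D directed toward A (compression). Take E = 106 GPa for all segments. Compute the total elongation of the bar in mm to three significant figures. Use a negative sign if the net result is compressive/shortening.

-1.49 mm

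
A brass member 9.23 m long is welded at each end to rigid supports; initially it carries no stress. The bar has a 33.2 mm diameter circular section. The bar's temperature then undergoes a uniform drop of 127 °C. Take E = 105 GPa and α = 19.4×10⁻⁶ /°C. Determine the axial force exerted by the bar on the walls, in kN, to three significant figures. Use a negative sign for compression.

224 kN

Free thermal expansion αLΔT = 19.4e-6 · 9230 · -127 = -22.74 mm.
The walls impose strain ε = −(-22.74)/9230 = 2.4638e-03; σ = Eε = 105000 · 2.4638e-03 = 258.7 MPa.
Wall reaction R = σ·A = 258.7·865.7 = 224000 N = 224 kN.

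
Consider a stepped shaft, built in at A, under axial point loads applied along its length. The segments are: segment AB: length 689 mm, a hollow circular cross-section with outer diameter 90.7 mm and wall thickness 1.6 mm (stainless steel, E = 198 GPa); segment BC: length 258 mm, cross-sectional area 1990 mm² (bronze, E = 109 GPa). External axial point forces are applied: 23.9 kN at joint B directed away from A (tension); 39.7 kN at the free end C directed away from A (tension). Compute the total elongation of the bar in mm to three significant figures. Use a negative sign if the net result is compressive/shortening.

Internal axial forces (sectioning from the free end, tension +): N_BC = 39.7 kN, N_AB = 63.6 kN.
A_AB = 447.9 mm².
δ_AB = 63600·689/(447.9·198000) = 0.4942 mm
δ_BC = 39700·258/(1990·109000) = 0.04722 mm
δ = Σδ_i = 0.5414 mm.

0.541 mm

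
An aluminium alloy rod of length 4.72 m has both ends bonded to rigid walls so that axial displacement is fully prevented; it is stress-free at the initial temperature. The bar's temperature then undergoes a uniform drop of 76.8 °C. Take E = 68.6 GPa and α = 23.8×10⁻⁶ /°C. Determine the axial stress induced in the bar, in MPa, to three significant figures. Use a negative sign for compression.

125 MPa

Free thermal expansion αLΔT = 23.8e-6 · 4720 · -76.8 = -8.627 mm.
The walls impose strain ε = −(-8.627)/4720 = 1.8278e-03; σ = Eε = 68600 · 1.8278e-03 = 125.4 MPa.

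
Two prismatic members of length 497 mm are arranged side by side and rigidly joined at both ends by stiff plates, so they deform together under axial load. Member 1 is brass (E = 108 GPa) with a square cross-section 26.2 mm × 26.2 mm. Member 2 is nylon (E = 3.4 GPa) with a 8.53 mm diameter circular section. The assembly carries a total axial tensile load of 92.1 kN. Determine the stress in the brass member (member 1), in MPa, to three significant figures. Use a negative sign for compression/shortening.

134 MPa

A_1 = 686.4 mm².
A_2 = 57.15 mm².
Equal strain + equilibrium ⇒ each member carries load in proportion to AE: A₁E₁ = 74140000 N, A₂E₂ = 194300 N, ΣAE = 74330000 N.
σ₁ = P·E₁/ΣAE = 92100·108000/74330000 = 133.8 MPa.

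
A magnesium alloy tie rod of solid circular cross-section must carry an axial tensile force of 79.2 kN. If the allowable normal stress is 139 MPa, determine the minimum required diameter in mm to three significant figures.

Required area A ≥ P/σ_allow = 79200/139 = 569.8 mm².
For a solid circular section, d ≥ √(4A/π) = 26.93 mm.

26.9 mm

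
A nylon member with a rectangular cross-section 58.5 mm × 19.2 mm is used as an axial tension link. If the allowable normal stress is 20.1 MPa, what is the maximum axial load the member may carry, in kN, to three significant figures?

22.6 kN

A = 1123 mm².
P_max = σ_allow · A = 20.1 · 1123 = 22580 N = 22.58 kN.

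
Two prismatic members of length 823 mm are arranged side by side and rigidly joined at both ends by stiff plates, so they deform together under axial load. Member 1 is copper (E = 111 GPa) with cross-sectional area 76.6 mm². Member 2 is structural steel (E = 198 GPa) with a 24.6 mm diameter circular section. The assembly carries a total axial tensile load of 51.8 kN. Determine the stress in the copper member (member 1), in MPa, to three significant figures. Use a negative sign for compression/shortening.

56.0 MPa

A_2 = 475.3 mm².
Equal strain + equilibrium ⇒ each member carries load in proportion to AE: A₁E₁ = 8503000 N, A₂E₂ = 94110000 N, ΣAE = 102600000 N.
σ₁ = P·E₁/ΣAE = 51800·111000/102600000 = 56.04 MPa.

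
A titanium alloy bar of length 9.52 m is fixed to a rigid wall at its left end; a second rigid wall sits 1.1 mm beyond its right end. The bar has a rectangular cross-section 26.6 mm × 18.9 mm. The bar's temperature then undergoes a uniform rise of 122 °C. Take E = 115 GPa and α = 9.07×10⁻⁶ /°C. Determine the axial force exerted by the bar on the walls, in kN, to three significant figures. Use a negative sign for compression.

Free thermal expansion αLΔT = 9.07e-6 · 9520 · 122 = 10.53 mm.
The walls engage after the gap closes; constrained expansion = 10.53 − 1.1 = 9.434 mm.
The walls impose strain ε = −(9.434)/9520 = -9.9099e-04; σ = Eε = 115000 · -9.9099e-04 = -114 MPa.
Wall reaction R = σ·A = -114·502.7 = -57290 N = -57.29 kN.

-57.3 kN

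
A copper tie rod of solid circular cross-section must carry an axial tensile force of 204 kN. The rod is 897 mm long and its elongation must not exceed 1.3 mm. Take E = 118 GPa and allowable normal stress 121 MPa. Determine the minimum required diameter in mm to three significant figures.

46.3 mm

Required area A ≥ P/σ_allow = 204000/121 = 1686 mm².
For a solid circular section, d ≥ √(4A/π) = 46.33 mm.
Elongation limit: A ≥ PL/(Eδ_allow) = 204000·897/(118000·1.3) = 1193 mm² ⇒ d ≥ 38.97 mm.
The stress limit governs.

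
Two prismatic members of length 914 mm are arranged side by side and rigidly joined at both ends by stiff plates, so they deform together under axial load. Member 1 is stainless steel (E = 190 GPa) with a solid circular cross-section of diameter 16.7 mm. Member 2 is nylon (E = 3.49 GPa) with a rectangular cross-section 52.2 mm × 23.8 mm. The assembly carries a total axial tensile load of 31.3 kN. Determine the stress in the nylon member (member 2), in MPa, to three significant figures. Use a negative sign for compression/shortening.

A_1 = 219 mm².
A_2 = 1242 mm².
Equal strain + equilibrium ⇒ each member carries load in proportion to AE: A₁E₁ = 41620000 N, A₂E₂ = 4336000 N, ΣAE = 45950000 N.
σ₂ = P·E₂/ΣAE = 31300·3490/45950000 = 2.377 MPa.

2.38 MPa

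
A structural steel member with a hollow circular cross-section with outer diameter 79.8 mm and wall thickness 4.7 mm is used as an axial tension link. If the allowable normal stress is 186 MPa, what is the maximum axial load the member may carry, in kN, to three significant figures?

206 kN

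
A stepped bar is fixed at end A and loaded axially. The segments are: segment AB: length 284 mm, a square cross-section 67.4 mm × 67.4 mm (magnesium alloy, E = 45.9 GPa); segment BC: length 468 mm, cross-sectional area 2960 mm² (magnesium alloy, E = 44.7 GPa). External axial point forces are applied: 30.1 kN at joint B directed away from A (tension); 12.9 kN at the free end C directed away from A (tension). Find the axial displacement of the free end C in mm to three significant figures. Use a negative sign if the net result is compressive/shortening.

Internal axial forces (sectioning from the free end, tension +): N_BC = 12.9 kN, N_AB = 43 kN.
A_AB = 4543 mm².
δ_AB = 43000·284/(4543·45900) = 0.05857 mm
δ_BC = 12900·468/(2960·44700) = 0.04563 mm
δ = Σδ_i = 0.1042 mm.

0.104 mm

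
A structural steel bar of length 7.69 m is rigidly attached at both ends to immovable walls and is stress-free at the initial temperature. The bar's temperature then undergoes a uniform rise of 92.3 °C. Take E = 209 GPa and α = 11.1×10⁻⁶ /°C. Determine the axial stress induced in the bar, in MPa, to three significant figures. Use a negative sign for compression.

-214 MPa

Free thermal expansion αLΔT = 11.1e-6 · 7690 · 92.3 = 7.879 mm.
The walls impose strain ε = −(7.879)/7690 = -1.0245e-03; σ = Eε = 209000 · -1.0245e-03 = -214.1 MPa.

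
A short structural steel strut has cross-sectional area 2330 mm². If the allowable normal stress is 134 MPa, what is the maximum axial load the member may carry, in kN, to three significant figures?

P_max = σ_allow · A = 134 · 2330 = 312200 N = 312.2 kN.

312 kN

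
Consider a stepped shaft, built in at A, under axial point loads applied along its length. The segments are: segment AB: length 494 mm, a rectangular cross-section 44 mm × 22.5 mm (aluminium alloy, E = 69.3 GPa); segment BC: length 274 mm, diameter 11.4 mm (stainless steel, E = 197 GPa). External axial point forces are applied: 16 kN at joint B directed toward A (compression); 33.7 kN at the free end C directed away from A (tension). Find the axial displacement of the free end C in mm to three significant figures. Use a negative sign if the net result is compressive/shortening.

Internal axial forces (sectioning from the free end, tension +): N_BC = 33.7 kN, N_AB = 17.7 kN.
A_AB = 990 mm².
A_BC = 102.1 mm².
δ_AB = 17700·494/(990·69300) = 0.1274 mm
δ_BC = 33700·274/(102.1·197000) = 0.4592 mm
δ = Σδ_i = 0.5867 mm.

0.587 mm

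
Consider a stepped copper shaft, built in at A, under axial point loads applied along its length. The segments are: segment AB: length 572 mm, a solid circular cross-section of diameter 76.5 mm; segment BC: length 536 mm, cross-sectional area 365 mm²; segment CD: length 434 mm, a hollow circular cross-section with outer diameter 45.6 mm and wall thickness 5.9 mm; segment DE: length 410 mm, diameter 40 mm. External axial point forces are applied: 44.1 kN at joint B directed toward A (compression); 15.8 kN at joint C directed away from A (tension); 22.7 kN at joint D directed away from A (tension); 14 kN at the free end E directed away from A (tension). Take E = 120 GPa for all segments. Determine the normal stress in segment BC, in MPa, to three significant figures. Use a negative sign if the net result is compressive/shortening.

144 MPa

Internal axial forces (sectioning from the free end, tension +): N_DE = 14 kN, N_CD = 36.7 kN, N_BC = 52.5 kN, N_AB = 8.4 kN.
σ_BC = N_BC/A_BC = 52500/365 = 143.8 MPa.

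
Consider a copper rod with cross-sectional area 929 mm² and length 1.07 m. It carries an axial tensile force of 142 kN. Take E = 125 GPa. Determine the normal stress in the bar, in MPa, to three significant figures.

153 MPa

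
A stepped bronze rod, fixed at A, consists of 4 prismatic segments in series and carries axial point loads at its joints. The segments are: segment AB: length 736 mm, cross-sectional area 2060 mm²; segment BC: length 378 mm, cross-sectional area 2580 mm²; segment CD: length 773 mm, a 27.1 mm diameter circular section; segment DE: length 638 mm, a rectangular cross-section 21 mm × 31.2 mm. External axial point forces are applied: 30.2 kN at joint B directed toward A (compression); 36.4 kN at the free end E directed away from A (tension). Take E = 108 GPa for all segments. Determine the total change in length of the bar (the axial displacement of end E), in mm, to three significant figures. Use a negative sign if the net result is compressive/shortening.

Internal axial forces (sectioning from the free end, tension +): N_DE = 36.4 kN, N_CD = 36.4 kN, N_BC = 36.4 kN, N_AB = 6.2 kN.
A_CD = 576.8 mm².
A_DE = 655.2 mm².
δ_AB = 6200·736/(2060·108000) = 0.02051 mm
δ_BC = 36400·378/(2580·108000) = 0.04938 mm
δ_CD = 36400·773/(576.8·108000) = 0.4517 mm
δ_DE = 36400·638/(655.2·108000) = 0.3282 mm
δ = Σδ_i = 0.8498 mm.

0.850 mm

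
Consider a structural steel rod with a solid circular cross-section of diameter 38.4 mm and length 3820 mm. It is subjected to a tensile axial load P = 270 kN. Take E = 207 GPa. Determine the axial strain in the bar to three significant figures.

A = 1158 mm².
σ = N/A = 233.1 MPa; ε = σ/E = 233.1/207000 = 1.126e-03.

0.00113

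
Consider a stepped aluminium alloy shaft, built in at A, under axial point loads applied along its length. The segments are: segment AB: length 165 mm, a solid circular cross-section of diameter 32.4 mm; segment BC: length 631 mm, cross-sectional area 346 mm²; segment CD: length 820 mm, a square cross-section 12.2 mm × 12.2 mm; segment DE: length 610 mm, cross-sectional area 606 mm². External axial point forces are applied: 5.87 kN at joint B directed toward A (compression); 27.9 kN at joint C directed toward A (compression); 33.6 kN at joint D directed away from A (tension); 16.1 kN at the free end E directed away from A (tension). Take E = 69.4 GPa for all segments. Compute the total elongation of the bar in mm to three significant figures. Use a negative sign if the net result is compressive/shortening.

4.80 mm

Internal axial forces (sectioning from the free end, tension +): N_DE = 16.1 kN, N_CD = 49.7 kN, N_BC = 21.8 kN, N_AB = 15.93 kN.
A_AB = 824.5 mm².
A_CD = 148.8 mm².
δ_AB = 15930·165/(824.5·69400) = 0.04594 mm
δ_BC = 21800·631/(346·69400) = 0.5729 mm
δ_CD = 49700·820/(148.8·69400) = 3.945 mm
δ_DE = 16100·610/(606·69400) = 0.2335 mm
δ = Σδ_i = 4.798 mm.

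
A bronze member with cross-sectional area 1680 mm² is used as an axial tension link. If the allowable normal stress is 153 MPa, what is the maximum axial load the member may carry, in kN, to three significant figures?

257 kN

P_max = σ_allow · A = 153 · 1680 = 257000 N = 257 kN.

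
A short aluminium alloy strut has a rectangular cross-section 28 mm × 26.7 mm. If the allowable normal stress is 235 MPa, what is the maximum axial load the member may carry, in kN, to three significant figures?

176 kN

A = 747.6 mm².
P_max = σ_allow · A = 235 · 747.6 = 175700 N = 175.7 kN.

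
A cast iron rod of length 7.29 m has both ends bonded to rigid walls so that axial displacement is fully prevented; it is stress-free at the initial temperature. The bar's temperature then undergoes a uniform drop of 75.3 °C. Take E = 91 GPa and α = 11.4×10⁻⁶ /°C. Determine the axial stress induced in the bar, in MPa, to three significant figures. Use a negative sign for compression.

Free thermal expansion αLΔT = 11.4e-6 · 7290 · -75.3 = -6.258 mm.
The walls impose strain ε = −(-6.258)/7290 = 8.5842e-04; σ = Eε = 91000 · 8.5842e-04 = 78.12 MPa.

78.1 MPa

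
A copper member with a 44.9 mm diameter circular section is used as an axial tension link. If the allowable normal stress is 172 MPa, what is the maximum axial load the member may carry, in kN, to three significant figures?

272 kN

A = 1583 mm².
P_max = σ_allow · A = 172 · 1583 = 272300 N = 272.3 kN.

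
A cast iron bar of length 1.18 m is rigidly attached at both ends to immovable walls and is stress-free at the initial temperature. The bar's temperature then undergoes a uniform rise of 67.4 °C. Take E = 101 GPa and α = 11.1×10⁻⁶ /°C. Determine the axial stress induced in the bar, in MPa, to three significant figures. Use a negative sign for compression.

-75.6 MPa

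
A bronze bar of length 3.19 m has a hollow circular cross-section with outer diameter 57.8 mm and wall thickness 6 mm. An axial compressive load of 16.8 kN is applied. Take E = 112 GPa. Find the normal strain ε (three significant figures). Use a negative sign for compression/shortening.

A = 976.4 mm².
σ = N/A = -17.21 MPa; ε = σ/E = -17.21/112000 = -1.536e-04.

-1.54e-04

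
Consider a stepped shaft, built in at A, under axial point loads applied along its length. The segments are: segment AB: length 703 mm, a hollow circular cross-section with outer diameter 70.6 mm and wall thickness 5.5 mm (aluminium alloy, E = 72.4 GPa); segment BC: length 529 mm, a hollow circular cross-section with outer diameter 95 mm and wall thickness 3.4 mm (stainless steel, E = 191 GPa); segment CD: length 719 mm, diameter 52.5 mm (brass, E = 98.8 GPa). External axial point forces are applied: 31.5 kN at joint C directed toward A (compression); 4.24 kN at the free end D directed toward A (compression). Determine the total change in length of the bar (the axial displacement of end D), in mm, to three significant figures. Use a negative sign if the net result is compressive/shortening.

-0.424 mm

Internal axial forces (sectioning from the free end, tension +): N_CD = -4.24 kN, N_BC = -35.74 kN, N_AB = -35.74 kN.
A_AB = 1125 mm².
A_BC = 978.4 mm².
A_CD = 2165 mm².
δ_AB = -35740·703/(1125·72400) = -0.3085 mm
δ_BC = -35740·529/(978.4·191000) = -0.1012 mm
δ_CD = -4240·719/(2165·98800) = -0.01425 mm
δ = Σδ_i = -0.4239 mm.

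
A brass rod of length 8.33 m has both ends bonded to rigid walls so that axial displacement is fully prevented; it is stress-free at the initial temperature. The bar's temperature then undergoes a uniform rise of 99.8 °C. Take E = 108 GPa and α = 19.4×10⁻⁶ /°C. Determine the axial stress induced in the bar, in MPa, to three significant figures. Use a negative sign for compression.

Free thermal expansion αLΔT = 19.4e-6 · 8330 · 99.8 = 16.13 mm.
The walls impose strain ε = −(16.13)/8330 = -1.9361e-03; σ = Eε = 108000 · -1.9361e-03 = -209.1 MPa.

-209 MPa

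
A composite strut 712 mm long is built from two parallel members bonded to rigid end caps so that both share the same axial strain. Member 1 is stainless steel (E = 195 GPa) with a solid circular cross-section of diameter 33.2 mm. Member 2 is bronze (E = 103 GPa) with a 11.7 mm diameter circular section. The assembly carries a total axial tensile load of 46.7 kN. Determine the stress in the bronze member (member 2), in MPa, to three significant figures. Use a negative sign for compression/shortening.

26.7 MPa

A_1 = 865.7 mm².
A_2 = 107.5 mm².
Equal strain + equilibrium ⇒ each member carries load in proportion to AE: A₁E₁ = 168800000 N, A₂E₂ = 11070000 N, ΣAE = 179900000 N.
σ₂ = P·E₂/ΣAE = 46700·103000/179900000 = 26.74 MPa.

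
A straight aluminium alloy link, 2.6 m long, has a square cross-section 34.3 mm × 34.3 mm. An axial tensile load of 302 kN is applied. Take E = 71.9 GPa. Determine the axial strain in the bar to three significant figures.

A = 1176 mm².
σ = N/A = 256.7 MPa; ε = σ/E = 256.7/71900 = 3.570e-03.

0.00357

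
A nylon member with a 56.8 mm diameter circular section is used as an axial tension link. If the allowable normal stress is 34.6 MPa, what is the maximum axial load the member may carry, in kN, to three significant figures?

87.7 kN

A = 2534 mm².
P_max = σ_allow · A = 34.6 · 2534 = 87670 N = 87.67 kN.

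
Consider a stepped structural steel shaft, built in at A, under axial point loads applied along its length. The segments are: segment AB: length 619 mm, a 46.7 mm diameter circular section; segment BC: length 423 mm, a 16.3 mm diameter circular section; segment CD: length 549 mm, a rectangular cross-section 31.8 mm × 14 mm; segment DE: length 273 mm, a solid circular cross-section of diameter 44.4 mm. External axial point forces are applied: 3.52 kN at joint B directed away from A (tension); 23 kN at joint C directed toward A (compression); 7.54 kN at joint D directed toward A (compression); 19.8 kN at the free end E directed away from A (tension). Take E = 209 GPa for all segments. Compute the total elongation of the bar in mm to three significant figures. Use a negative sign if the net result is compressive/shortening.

-0.0276 mm

Internal axial forces (sectioning from the free end, tension +): N_DE = 19.8 kN, N_CD = 12.26 kN, N_BC = -10.74 kN, N_AB = -7.22 kN.
A_AB = 1713 mm².
A_BC = 208.7 mm².
A_CD = 445.2 mm².
A_DE = 1548 mm².
δ_AB = -7220·619/(1713·209000) = -0.01248 mm
δ_BC = -10740·423/(208.7·209000) = -0.1042 mm
δ_CD = 12260·549/(445.2·209000) = 0.07234 mm
δ_DE = 19800·273/(1548·209000) = 0.0167 mm
δ = Σδ_i = -0.02761 mm.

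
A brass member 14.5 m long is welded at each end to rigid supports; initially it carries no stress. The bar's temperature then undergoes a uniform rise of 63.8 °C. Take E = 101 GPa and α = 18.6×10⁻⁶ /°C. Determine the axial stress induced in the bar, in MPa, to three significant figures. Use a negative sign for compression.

-120 MPa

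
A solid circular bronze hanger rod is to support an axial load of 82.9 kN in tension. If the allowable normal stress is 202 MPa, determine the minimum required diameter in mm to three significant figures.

Required area A ≥ P/σ_allow = 82900/202 = 410.4 mm².
For a solid circular section, d ≥ √(4A/π) = 22.86 mm.

22.9 mm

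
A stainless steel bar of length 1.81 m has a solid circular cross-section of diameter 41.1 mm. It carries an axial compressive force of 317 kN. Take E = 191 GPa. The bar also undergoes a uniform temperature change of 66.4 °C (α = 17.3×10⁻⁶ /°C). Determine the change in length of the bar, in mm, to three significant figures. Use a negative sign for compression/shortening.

-0.185 mm

A = 1327 mm².
δ_mech = NL/(AE) = -317000·1810/(1327·191000) = -2.264 mm.
δ_thermal = αLΔT = 17.3e-6·1810·66.4 = 2.079 mm.
δ = δ_mech + δ_thermal = -0.1851 mm.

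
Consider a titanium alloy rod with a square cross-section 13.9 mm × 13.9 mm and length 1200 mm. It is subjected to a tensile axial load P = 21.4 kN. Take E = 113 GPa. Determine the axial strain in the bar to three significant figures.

A = 193.2 mm².
σ = N/A = 110.8 MPa; ε = σ/E = 110.8/113000 = 9.802e-04.

9.80e-04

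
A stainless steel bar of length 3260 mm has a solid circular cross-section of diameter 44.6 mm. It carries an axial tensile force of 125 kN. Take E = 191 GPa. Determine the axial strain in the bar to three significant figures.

4.19e-04

A = 1562 mm².
σ = N/A = 80.01 MPa; ε = σ/E = 80.01/191000 = 4.189e-04.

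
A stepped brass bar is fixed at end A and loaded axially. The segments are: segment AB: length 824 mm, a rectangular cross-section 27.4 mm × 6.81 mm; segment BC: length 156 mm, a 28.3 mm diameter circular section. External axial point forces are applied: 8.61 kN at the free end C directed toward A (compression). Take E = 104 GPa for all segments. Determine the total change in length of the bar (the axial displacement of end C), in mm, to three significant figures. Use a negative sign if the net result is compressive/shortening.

-0.386 mm

Internal axial forces (sectioning from the free end, tension +): N_BC = -8.61 kN, N_AB = -8.61 kN.
A_AB = 186.6 mm².
A_BC = 629 mm².
δ_AB = -8610·824/(186.6·104000) = -0.3656 mm
δ_BC = -8610·156/(629·104000) = -0.02053 mm
δ = Σδ_i = -0.3861 mm.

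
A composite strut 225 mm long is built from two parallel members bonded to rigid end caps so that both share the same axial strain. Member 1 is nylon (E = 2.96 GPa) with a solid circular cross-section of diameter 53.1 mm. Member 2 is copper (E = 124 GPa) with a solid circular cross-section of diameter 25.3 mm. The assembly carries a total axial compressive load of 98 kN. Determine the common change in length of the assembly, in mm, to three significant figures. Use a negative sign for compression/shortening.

A_1 = 2215 mm².
A_2 = 502.7 mm².
Equal strain + equilibrium ⇒ each member carries load in proportion to AE: A₁E₁ = 6555000 N, A₂E₂ = 62340000 N, ΣAE = 68890000 N.
δ = PL/ΣAE = -98000·225/68890000 = -0.3201 mm.

-0.320 mm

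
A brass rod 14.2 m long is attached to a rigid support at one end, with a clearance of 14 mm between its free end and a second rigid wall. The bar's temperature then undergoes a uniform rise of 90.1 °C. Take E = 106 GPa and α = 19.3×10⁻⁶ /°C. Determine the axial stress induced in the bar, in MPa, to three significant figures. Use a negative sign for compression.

Free thermal expansion αLΔT = 19.3e-6 · 14200 · 90.1 = 24.69 mm.
The walls engage after the gap closes; constrained expansion = 24.69 − 14 = 10.69 mm.
The walls impose strain ε = −(10.69)/14200 = -7.5301e-04; σ = Eε = 106000 · -7.5301e-04 = -79.82 MPa.

-79.8 MPa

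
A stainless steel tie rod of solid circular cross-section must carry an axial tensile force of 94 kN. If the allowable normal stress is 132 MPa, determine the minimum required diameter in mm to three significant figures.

30.1 mm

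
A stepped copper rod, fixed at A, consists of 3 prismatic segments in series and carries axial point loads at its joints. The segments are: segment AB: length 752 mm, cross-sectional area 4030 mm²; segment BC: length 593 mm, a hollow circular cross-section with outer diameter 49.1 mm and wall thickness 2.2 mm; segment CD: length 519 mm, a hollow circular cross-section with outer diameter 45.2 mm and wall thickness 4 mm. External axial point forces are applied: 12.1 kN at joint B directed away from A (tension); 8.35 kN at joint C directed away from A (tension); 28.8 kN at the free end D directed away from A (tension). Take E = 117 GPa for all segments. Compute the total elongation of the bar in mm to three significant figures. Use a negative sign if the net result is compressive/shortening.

Internal axial forces (sectioning from the free end, tension +): N_CD = 28.8 kN, N_BC = 37.15 kN, N_AB = 49.25 kN.
A_BC = 324.1 mm².
A_CD = 517.7 mm².
δ_AB = 49250·752/(4030·117000) = 0.07855 mm
δ_BC = 37150·593/(324.1·117000) = 0.5809 mm
δ_CD = 28800·519/(517.7·117000) = 0.2468 mm
δ = Σδ_i = 0.9062 mm.

0.906 mm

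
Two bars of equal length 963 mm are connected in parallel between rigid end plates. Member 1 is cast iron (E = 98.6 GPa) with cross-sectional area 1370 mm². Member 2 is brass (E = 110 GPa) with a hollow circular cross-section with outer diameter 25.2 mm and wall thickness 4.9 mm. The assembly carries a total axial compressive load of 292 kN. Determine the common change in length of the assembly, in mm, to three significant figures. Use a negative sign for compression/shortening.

-1.66 mm

A_2 = 312.5 mm².
Equal strain + equilibrium ⇒ each member carries load in proportion to AE: A₁E₁ = 135100000 N, A₂E₂ = 34370000 N, ΣAE = 169500000 N.
δ = PL/ΣAE = -292000·963/169500000 = -1.659 mm.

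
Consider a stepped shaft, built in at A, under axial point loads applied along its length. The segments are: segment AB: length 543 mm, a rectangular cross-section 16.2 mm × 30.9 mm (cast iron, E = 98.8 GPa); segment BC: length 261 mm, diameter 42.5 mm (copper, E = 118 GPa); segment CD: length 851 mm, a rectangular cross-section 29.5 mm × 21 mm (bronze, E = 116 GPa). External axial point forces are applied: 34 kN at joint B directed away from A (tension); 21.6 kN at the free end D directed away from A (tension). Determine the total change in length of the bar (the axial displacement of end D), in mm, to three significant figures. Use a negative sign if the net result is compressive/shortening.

Internal axial forces (sectioning from the free end, tension +): N_CD = 21.6 kN, N_BC = 21.6 kN, N_AB = 55.6 kN.
A_AB = 500.6 mm².
A_BC = 1419 mm².
A_CD = 619.5 mm².
δ_AB = 55600·543/(500.6·98800) = 0.6104 mm
δ_BC = 21600·261/(1419·118000) = 0.03368 mm
δ_CD = 21600·851/(619.5·116000) = 0.2558 mm
δ = Σδ_i = 0.8999 mm.

0.900 mm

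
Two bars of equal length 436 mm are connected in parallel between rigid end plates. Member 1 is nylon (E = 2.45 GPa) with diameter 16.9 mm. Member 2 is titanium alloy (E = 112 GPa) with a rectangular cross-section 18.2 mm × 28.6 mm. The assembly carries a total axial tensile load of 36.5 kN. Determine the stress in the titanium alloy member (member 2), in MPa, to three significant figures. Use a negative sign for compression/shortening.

69.5 MPa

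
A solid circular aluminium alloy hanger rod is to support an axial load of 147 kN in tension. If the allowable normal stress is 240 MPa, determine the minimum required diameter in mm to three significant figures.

Required area A ≥ P/σ_allow = 147000/240 = 612.5 mm².
For a solid circular section, d ≥ √(4A/π) = 27.93 mm.

27.9 mm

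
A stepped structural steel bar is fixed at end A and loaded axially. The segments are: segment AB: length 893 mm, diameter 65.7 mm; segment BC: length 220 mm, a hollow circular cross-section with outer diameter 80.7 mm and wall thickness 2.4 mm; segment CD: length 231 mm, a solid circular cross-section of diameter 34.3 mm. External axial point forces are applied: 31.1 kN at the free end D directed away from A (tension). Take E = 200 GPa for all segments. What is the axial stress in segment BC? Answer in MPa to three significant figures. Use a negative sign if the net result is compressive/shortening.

Internal axial forces (sectioning from the free end, tension +): N_CD = 31.1 kN, N_BC = 31.1 kN, N_AB = 31.1 kN.
A_BC = 590.4 mm².
σ_BC = N_BC/A_BC = 31100/590.4 = 52.68 MPa.

52.7 MPa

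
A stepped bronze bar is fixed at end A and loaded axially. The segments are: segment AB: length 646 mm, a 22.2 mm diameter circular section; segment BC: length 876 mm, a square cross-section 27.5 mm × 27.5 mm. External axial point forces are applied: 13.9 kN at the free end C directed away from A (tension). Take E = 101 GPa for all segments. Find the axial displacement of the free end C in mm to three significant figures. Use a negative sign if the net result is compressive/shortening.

0.389 mm

Internal axial forces (sectioning from the free end, tension +): N_BC = 13.9 kN, N_AB = 13.9 kN.
A_AB = 387.1 mm².
A_BC = 756.2 mm².
δ_AB = 13900·646/(387.1·101000) = 0.2297 mm
δ_BC = 13900·876/(756.2·101000) = 0.1594 mm
δ = Σδ_i = 0.3891 mm.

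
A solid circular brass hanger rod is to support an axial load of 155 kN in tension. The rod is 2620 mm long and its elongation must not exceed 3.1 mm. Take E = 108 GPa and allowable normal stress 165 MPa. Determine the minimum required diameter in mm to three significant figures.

Required area A ≥ P/σ_allow = 155000/165 = 939.4 mm².
For a solid circular section, d ≥ √(4A/π) = 34.58 mm.
Elongation limit: A ≥ PL/(Eδ_allow) = 155000·2620/(108000·3.1) = 1213 mm² ⇒ d ≥ 39.3 mm.
The elongation limit governs.

39.3 mm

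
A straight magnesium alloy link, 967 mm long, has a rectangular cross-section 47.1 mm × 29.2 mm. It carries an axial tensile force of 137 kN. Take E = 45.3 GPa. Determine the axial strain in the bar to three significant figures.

A = 1375 mm².
σ = N/A = 99.61 MPa; ε = σ/E = 99.61/45300 = 2.199e-03.

0.00220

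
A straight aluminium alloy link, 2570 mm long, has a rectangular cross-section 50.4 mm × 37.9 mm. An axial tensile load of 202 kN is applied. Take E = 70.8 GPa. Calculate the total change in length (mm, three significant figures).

3.84 mm

A = 1910 mm².
δ_mech = NL/(AE) = 202000·2570/(1910·70800) = 3.839 mm.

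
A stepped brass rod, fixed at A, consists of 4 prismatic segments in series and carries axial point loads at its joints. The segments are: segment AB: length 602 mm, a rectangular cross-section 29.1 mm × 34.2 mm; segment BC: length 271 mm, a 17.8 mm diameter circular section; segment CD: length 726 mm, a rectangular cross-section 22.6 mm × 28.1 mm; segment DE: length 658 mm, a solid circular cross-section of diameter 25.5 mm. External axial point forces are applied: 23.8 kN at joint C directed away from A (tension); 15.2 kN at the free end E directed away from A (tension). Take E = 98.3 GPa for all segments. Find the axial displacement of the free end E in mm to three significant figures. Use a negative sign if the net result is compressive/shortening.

1.05 mm

Internal axial forces (sectioning from the free end, tension +): N_DE = 15.2 kN, N_CD = 15.2 kN, N_BC = 39 kN, N_AB = 39 kN.
A_AB = 995.2 mm².
A_BC = 248.8 mm².
A_CD = 635.1 mm².
A_DE = 510.7 mm².
δ_AB = 39000·602/(995.2·98300) = 0.24 mm
δ_BC = 39000·271/(248.8·98300) = 0.4321 mm
δ_CD = 15200·726/(635.1·98300) = 0.1768 mm
δ_DE = 15200·658/(510.7·98300) = 0.1992 mm
δ = Σδ_i = 1.048 mm.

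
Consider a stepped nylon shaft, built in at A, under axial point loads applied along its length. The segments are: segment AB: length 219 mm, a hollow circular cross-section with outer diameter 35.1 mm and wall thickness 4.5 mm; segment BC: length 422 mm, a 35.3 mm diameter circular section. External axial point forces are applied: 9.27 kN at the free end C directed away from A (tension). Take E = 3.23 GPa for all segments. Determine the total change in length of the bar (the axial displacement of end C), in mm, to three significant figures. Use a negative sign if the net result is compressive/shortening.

Internal axial forces (sectioning from the free end, tension +): N_BC = 9.27 kN, N_AB = 9.27 kN.
A_AB = 432.6 mm².
A_BC = 978.7 mm².
δ_AB = 9270·219/(432.6·3230) = 1.453 mm
δ_BC = 9270·422/(978.7·3230) = 1.238 mm
δ = Σδ_i = 2.69 mm.

2.69 mm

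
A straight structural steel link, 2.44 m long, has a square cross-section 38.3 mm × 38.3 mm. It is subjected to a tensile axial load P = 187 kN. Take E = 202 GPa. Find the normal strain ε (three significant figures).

A = 1467 mm².
σ = N/A = 127.5 MPa; ε = σ/E = 127.5/202000 = 6.311e-04.

6.31e-04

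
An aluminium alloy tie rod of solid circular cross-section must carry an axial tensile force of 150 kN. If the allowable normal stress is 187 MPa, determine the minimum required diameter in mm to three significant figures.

32.0 mm

Required area A ≥ P/σ_allow = 150000/187 = 802.1 mm².
For a solid circular section, d ≥ √(4A/π) = 31.96 mm.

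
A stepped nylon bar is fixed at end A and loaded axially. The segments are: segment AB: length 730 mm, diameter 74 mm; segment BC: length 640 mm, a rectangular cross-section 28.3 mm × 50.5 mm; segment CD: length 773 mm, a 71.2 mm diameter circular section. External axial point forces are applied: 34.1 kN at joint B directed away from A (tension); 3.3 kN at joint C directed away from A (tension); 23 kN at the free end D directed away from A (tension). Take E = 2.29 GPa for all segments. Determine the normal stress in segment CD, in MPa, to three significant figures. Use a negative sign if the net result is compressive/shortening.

Internal axial forces (sectioning from the free end, tension +): N_CD = 23 kN, N_BC = 26.3 kN, N_AB = 60.4 kN.
A_CD = 3982 mm².
σ_CD = N_CD/A_CD = 23000/3982 = 5.777 MPa.

5.78 MPa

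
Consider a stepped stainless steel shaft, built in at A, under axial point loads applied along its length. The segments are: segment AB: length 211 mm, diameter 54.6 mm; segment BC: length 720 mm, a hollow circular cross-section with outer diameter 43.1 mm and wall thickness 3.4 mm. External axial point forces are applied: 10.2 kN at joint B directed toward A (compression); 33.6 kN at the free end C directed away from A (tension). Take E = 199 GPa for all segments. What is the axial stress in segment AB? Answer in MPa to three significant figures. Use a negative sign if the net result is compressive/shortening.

Internal axial forces (sectioning from the free end, tension +): N_BC = 33.6 kN, N_AB = 23.4 kN.
A_AB = 2341 mm².
σ_AB = N_AB/A_AB = 23400/2341 = 9.994 MPa.

9.99 MPa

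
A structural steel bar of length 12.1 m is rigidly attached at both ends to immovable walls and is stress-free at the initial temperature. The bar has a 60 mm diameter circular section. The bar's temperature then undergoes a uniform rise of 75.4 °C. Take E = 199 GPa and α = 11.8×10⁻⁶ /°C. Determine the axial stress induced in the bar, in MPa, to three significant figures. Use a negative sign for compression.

Free thermal expansion αLΔT = 11.8e-6 · 12100 · 75.4 = 10.77 mm.
The walls impose strain ε = −(10.77)/12100 = -8.8972e-04; σ = Eε = 199000 · -8.8972e-04 = -177.1 MPa.

-177 MPa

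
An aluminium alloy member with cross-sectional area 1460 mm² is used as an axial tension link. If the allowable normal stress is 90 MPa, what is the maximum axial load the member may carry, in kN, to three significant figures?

131 kN

P_max = σ_allow · A = 90 · 1460 = 131400 N = 131.4 kN.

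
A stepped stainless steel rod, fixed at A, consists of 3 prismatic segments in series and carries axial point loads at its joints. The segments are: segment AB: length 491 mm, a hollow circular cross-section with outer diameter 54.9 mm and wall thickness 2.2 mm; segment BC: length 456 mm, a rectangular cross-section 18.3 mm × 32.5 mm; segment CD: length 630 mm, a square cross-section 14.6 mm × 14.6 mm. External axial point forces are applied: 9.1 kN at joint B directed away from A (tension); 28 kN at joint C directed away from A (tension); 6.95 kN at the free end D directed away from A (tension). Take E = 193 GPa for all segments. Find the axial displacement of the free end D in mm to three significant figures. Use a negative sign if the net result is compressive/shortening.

0.553 mm

Internal axial forces (sectioning from the free end, tension +): N_CD = 6.95 kN, N_BC = 34.95 kN, N_AB = 44.05 kN.
A_AB = 364.2 mm².
A_BC = 594.8 mm².
A_CD = 213.2 mm².
δ_AB = 44050·491/(364.2·193000) = 0.3077 mm
δ_BC = 34950·456/(594.8·193000) = 0.1388 mm
δ_CD = 6950·630/(213.2·193000) = 0.1064 mm
δ = Σδ_i = 0.5529 mm.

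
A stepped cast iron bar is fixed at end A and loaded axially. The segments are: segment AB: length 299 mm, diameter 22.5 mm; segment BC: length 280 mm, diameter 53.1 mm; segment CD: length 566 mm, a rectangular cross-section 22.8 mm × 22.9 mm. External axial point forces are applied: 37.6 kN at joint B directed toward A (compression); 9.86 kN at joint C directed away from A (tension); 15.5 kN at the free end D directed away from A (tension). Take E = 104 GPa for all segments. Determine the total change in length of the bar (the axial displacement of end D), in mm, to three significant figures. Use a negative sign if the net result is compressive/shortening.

0.104 mm

Internal axial forces (sectioning from the free end, tension +): N_CD = 15.5 kN, N_BC = 25.36 kN, N_AB = -12.24 kN.
A_AB = 397.6 mm².
A_BC = 2215 mm².
A_CD = 522.1 mm².
δ_AB = -12240·299/(397.6·104000) = -0.0885 mm
δ_BC = 25360·280/(2215·104000) = 0.03083 mm
δ_CD = 15500·566/(522.1·104000) = 0.1616 mm
δ = Σδ_i = 0.1039 mm.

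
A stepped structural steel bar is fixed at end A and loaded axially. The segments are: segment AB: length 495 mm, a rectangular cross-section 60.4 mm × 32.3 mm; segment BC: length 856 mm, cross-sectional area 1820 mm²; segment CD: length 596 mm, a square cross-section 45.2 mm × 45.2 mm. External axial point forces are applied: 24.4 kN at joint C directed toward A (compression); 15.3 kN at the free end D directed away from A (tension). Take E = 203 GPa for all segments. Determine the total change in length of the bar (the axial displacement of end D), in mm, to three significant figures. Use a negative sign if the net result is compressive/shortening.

-0.0105 mm

Internal axial forces (sectioning from the free end, tension +): N_CD = 15.3 kN, N_BC = -9.1 kN, N_AB = -9.1 kN.
A_AB = 1951 mm².
A_CD = 2043 mm².
δ_AB = -9100·495/(1951·203000) = -0.01137 mm
δ_BC = -9100·856/(1820·203000) = -0.02108 mm
δ_CD = 15300·596/(2043·203000) = 0.02199 mm
δ = Σδ_i = -0.01047 mm.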